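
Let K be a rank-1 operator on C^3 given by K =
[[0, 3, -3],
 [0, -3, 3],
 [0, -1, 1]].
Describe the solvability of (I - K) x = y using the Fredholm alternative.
(I - K) is invertible (det(I - K) = 3 ≠ 0), so for every y in C^3 the equation (I - K) x = y has a unique solution.

K has rank 1, so it is an outer product K = u v^T: every row of K is a multiple of one row vector. Reading off the entries, u = (3, -3, -1) and v = (0, 1, -1) (row i of K equals u_i·v^T). A rank-one matrix u v^T satisfies K u = u (v·u) and kills the (2)-dimensional subspace v^⊥, so its characteristic polynomial is lambda^2 (lambda - v·u) with v·u = tr K = -2. Hence the eigenvalues of I - K are 1 (multiplicity 2) and 1 - (-2) = 3, so det(I - K) = 3. (Direct check: I - K =
[[1, -3, 3],
 [0, 4, -3],
 [0, 1, 0]]
has determinant 3.) The finite-dimensional Fredholm alternative says: either (I - K) is invertible, or ker(I - K) ≠ {0} and then range(I - K) = ker((I - K)^*)^⊥, with dim ker(I - K) = dim ker((I - K)^*). Since det(I - K) ≠ 0, 1 is not an eigenvalue of K and ker(I - K) = {0}, so we are in the first case: for every y there is a unique x = (I - K)^(-1) y. Explicitly, by the Sherman–Morrison formula, (I - u v^T)^(-1) = I + u v^T/(1 - v·u), i.e. (I - K)^(-1) = I + K/(3).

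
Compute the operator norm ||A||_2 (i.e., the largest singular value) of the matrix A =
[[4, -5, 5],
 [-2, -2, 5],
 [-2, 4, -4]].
||A||_2 ≈ 10.8053 (= sqrt(largest eigenvalue of A^T A))

||A||_2 = sigma_max(A) = sqrt(lambda_max(A^T A)). Form the symmetric matrix M = A^T A =
[[24, -24, 18],
 [-24, 45, -51],
 [18, -51, 66]].
Its characteristic polynomial (trace, sum of principal 2x2 minors, determinant of M give the coefficients) is
  p(λ) = det(λ I - M) = λ^3 - 135λ^2 + 2133λ - 324.
No integer candidate from the rational root theorem (±divisors of 324) is a root, so the roots are irrational. The cubic discriminant is Δ = 42588008685 > 0, so there are three distinct real roots. p(0) = -324 and p(1) = 1675 have opposite signs, so a root lies in (0, 1); Newton's method refines it to λ ≈ 0.1534. p(18) = 162 and p(19) = -1673 have opposite signs, so a root lies in (18, 19); Newton's method refines it to λ ≈ 18.0919. p(116) = -8560 and p(117) = 2835 have opposite signs, so a root lies in (116, 117); Newton's method refines it to λ ≈ 116.7547. Check (Vieta): the three roots sum to 135, matching tr M = 135.
So the eigenvalues of A^T A are ≈ 0.1534, 18.0919, 116.7547 (all ≥ 0, as they must be for A^T A). The largest is λ_max ≈ 116.7547, hence ||A||_2 = sqrt(λ_max) ≈ 10.8053.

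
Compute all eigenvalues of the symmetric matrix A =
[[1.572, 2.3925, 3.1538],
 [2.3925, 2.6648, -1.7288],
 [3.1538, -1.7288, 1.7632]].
sigma(A) ≈ {-3, 4, 5}

A is real symmetric, so its spectrum consists of real eigenvalues. Expanding the characteristic polynomial of the displayed matrix gives
  det(λ I - A) = p(λ) = λ^3 + (-6)λ^2 + (-7)λ + (60).
Solving p(λ) = 0 yields eigenvalues ≈ -3, 4, 5. (A is shown rounded to 4 decimals, so these recover the underlying integer eigenvalues to within that precision.)
Verification: the trace of A = 6 equals the sum of eigenvalues 6, and det(A) ≈ -59.9993 matches the eigenvalue product -60.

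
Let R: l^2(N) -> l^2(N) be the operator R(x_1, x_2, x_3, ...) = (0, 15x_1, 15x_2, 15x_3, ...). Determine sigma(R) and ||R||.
sigma(R) = closed disk {z in C : |z| ≤ 15}; ||R|| = 15

Note R = 15·U where U is the unit right shift (U x)_k = x_{k-1} (with x_0 := 0); so ||R|| = 15||U|| and sigma(R) = 15·sigma(U). ||R x||^2 = sum_{k≥1} |15x_k|^2 = 225||x||^2, so ||R|| = 15 and sigma(R) ⊂ {|z| ≤ 15}. For any |lambda| < 15, the equation (R - lambda I) x = 0 forces x_1 = 0, then 15x_k = lambda x_{k+1} ⇒ x = 0, so R has no eigenvalues. But (R - lambda I) is not surjective for |lambda| < 15: solving (R - lambda I) x = e_1 would require x_n proportional to (lambda/15)^(-n), which is not in l^2. So every |lambda| < 15 lies in the residual spectrum. The boundary |lambda| = 15 is in the approximate point spectrum (the spectrum is closed). Hence sigma(R) is the closed disk of radius 15.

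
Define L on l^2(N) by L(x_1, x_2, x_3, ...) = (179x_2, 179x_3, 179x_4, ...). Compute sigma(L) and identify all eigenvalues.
sigma(L) = closed disk {z in C : |z| ≤ 179}; sigma_p(L) = open disk {z in C : |z| < 179}

Note L = 179·V where V is the unit left shift (V x)_k = x_{k+1}; so sigma(L) = 179·sigma(V) and ||L|| = 179||V||. ||L x||^2 = 32041sum_{k≥2} |x_k|^2 ≤ 32041||x||^2, with equality on {x : x_1 = 0}, so ||L|| = 179. For any lambda with |lambda| < 179, set r = lambda/179 (|r| < 1); the vector x = (1, r, r^2, ...) is in l^2 and satisfies L x = 179(r, r^2, ...) = lambda x, so lambda is an eigenvalue. On the boundary |lambda| = 179 the geometric series diverges, so no l^2 eigenvector exists, but these lambda lie in the approximate point spectrum. Hence sigma(L) is the closed disk of radius 179 and sigma_p(L) is the open disk.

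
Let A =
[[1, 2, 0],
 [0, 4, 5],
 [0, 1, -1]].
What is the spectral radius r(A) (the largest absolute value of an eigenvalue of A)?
r(A) = (3 + sqrt(45))/2 ≈ 4.8541

The eigenvalues of A are the roots of its characteristic polynomial. With M = A (coefficients from the trace, the sum of principal 2x2 minors, and det A):
  p(λ) = det(λ I - M) = λ^3 - 4λ^2 - 6λ + 9.
By the rational root theorem any rational root is an integer divisor of 9. Testing λ = 1: p(1) = 1 - 4 - 6 + 9 = 0, so λ = 1 is a root. Dividing out (λ - 1) leaves p(λ) = (λ - 1)(λ^2 - 3λ - 9). For λ^2 - 3λ - 9 the discriminant is 45. It is nonnegative but not a perfect square, so the roots are real and irrational: λ = (3 ± sqrt(45))/2 ≈ 4.8541, -1.8541.
Thus the eigenvalues (to 4 decimals) are 4.8541 (modulus 4.8541); -1.8541 (modulus 1.8541); 1 (modulus 1). The spectral radius is the largest modulus: r(A) = (3 + sqrt(45))/2 ≈ 4.8541. (Cross-check: r(A) ≤ ||A||_2 ≈ 6.5349; equality holds whenever A is normal, though it can also hold for some non-normal A.)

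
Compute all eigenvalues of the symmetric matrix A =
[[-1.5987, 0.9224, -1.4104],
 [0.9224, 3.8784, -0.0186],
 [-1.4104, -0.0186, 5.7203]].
sigma(A) ≈ {-2, 4, 6}

A is real symmetric, so its spectrum consists of real eigenvalues. Expanding the characteristic polynomial of the displayed matrix gives
  det(λ I - A) = p(λ) = λ^3 + (-8)λ^2 + (4)λ + (48.0012).
Solving p(λ) = 0 yields eigenvalues ≈ -2, 4, 6. (A is shown rounded to 4 decimals, so these recover the underlying integer eigenvalues to within that precision.)
Verification: the trace of A = 8 equals the sum of eigenvalues 8, and det(A) ≈ -48.0012 matches the eigenvalue product -48.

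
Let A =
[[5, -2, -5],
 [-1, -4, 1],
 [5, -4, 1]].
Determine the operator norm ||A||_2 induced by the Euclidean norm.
||A||_2 ≈ 8.7898 (= sqrt(largest eigenvalue of A^T A))

||A||_2 = sigma_max(A) = sqrt(lambda_max(A^T A)). Form the symmetric matrix M = A^T A =
[[51, -26, -21],
 [-26, 36, 2],
 [-21, 2, 27]].
Its characteristic polynomial (trace, sum of principal 2x2 minors, determinant of M give the coefficients) is
  p(λ) = det(λ I - M) = λ^3 - 114λ^2 + 3064λ - 17424.
No integer candidate from the rational root theorem (±divisors of 17424) is a root, so the roots are irrational. The cubic discriminant is Δ = 5042817536 > 0, so there are three distinct real roots. p(7) = -1219 and p(8) = 304 have opposite signs, so a root lies in (7, 8); Newton's method refines it to λ ≈ 7.7905. p(28) = 944 and p(29) = -53 have opposite signs, so a root lies in (28, 29); Newton's method refines it to λ ≈ 28.9482. p(77) = -869 and p(78) = 2544 have opposite signs, so a root lies in (77, 78); Newton's method refines it to λ ≈ 77.2613. Check (Vieta): the three roots sum to 114, matching tr M = 114.
So the eigenvalues of A^T A are ≈ 7.7905, 28.9482, 77.2613 (all ≥ 0, as they must be for A^T A). The largest is λ_max ≈ 77.2613, hence ||A||_2 = sqrt(λ_max) ≈ 8.7898.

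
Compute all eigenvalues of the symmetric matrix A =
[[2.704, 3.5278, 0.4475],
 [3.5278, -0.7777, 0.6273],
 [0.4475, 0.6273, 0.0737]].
sigma(A) ≈ {-3, 0, 5}

A is real symmetric, so its spectrum consists of real eigenvalues. Expanding the characteristic polynomial of the displayed matrix gives
  det(λ I - A) = p(λ) = λ^3 + (-2)λ^2 + (-15)λ + (0).
Solving p(λ) = 0 yields eigenvalues ≈ -3, 0, 5. (A is shown rounded to 4 decimals, so these recover the underlying integer eigenvalues to within that precision.)
Verification: the trace of A = 2 equals the sum of eigenvalues 2, and det(A) ≈ 0.0001 matches the eigenvalue product 0.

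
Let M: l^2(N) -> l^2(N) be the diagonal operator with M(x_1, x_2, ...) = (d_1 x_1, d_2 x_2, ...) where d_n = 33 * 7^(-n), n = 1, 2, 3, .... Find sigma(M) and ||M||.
sigma(M) = {33 * 7^(-n) : n ≥ 1} ∪ {0}; ||M|| = 33/7

A bounded diagonal operator on l^2 with diagonal entries d_n has spectrum equal to the closure of {d_n : n ≥ 1}: every d_n is an eigenvalue (with eigenvector e_n), so {d_n} ⊂ sigma(M); the spectrum is closed, so its closure is too; and for lambda not in the closure, (M - lambda I) has bounded inverse (the diagonal entries 1/(d_n - lambda) are bounded). For our sequence d_n = 33 * 7^(-n), n = 1, 2, 3, ...:
  - {d_n} = {33 * 7^(-n) : n ≥ 1}; the only limit point is 0
  - closure = {33 * 7^(-n) : n ≥ 1} ∪ {0}
For the norm: a diagonal operator has ||M|| = sup_n |d_n|. Here d_n = 33 * 7^(-n) is positive and decreasing, so sup_n |d_n| = d_1 = 33/7. So ||M|| = 33/7.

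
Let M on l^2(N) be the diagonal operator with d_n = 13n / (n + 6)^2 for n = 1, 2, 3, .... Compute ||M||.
||M|| = 13/24 (attained at n = 6)

For M diagonal, ||M|| = sup_n |d_n|. Treat f(x) = 13x / (x + 6)^2 for real x > 0. By the quotient rule, f'(x) = 13(6 - x)/(x + 6)^3, which is positive for x < 6 and negative for x > 6. So f has a unique maximum at x = 6, and since 6 is a positive integer, the supremum over n ≥ 1 is attained at n = 6: d_6 = 13·6/(6 + 6)^2 = 13·6/144 = 13/24. Hence ||M|| = 13/24.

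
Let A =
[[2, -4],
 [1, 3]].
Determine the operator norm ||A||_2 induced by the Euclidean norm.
||A||_2 = sqrt((30 + sqrt(500))/2) ≈ 5.1167 (= sqrt(largest eigenvalue of A^T A))

||A||_2 = sigma_max(A) = sqrt(lambda_max(A^T A)). Form the symmetric matrix M = A^T A =
[[5, -5],
 [-5, 25]].
Its characteristic polynomial (trace, determinant of M give the coefficients) is
  p(λ) = det(λ I - M) = λ^2 - 30λ + 100.
For λ^2 - 30λ + 100 the discriminant is 500. It is nonnegative but not a perfect square, so the roots are real and irrational: λ = (30 ± sqrt(500))/2 ≈ 26.1803, 3.8197.
So the eigenvalues of A^T A are ≈ 3.8197, 26.1803 (all ≥ 0, as they must be for A^T A). The largest is λ_max = (30 + sqrt(500))/2 ≈ 26.1803, hence ||A||_2 = sqrt(λ_max) = sqrt((30 + sqrt(500))/2) ≈ 5.1167.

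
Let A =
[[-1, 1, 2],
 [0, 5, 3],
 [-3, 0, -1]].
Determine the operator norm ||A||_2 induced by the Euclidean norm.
||A||_2 ≈ 6.1668 (= sqrt(largest eigenvalue of A^T A))

||A||_2 = sigma_max(A) = sqrt(lambda_max(A^T A)). Form the symmetric matrix M = A^T A =
[[10, -1, 1],
 [-1, 26, 17],
 [1, 17, 14]].
Its characteristic polynomial (trace, sum of principal 2x2 minors, determinant of M give the coefficients) is
  p(λ) = det(λ I - M) = λ^3 - 50λ^2 + 473λ - 676.
No integer candidate from the rational root theorem (±divisors of 676) is a root, so the roots are irrational. The cubic discriminant is Δ = 73462080 > 0, so there are three distinct real roots. p(1) = -252 and p(2) = 78 have opposite signs, so a root lies in (1, 2); Newton's method refines it to λ ≈ 1.7371. p(10) = 54 and p(11) = -192 have opposite signs, so a root lies in (10, 11); Newton's method refines it to λ ≈ 10.2332. p(38) = -30 and p(39) = 1040 have opposite signs, so a root lies in (38, 39); Newton's method refines it to λ ≈ 38.0298. Check (Vieta): the three roots sum to 50, matching tr M = 50.
So the eigenvalues of A^T A are ≈ 1.7371, 10.2332, 38.0298 (all ≥ 0, as they must be for A^T A). The largest is λ_max ≈ 38.0298, hence ||A||_2 = sqrt(λ_max) ≈ 6.1668.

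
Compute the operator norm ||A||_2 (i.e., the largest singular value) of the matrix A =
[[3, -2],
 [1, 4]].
||A||_2 = sqrt((30 + sqrt(116))/2) ≈ 4.515 (= sqrt(largest eigenvalue of A^T A))

||A||_2 = sigma_max(A) = sqrt(lambda_max(A^T A)). Form the symmetric matrix M = A^T A =
[[10, -2],
 [-2, 20]].
Its characteristic polynomial (trace, determinant of M give the coefficients) is
  p(λ) = det(λ I - M) = λ^2 - 30λ + 196.
For λ^2 - 30λ + 196 the discriminant is 116. It is nonnegative but not a perfect square, so the roots are real and irrational: λ = (30 ± sqrt(116))/2 ≈ 20.3852, 9.6148.
So the eigenvalues of A^T A are ≈ 9.6148, 20.3852 (all ≥ 0, as they must be for A^T A). The largest is λ_max = (30 + sqrt(116))/2 ≈ 20.3852, hence ||A||_2 = sqrt(λ_max) = sqrt((30 + sqrt(116))/2) ≈ 4.515.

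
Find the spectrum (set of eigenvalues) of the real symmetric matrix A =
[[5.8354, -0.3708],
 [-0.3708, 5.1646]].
sigma(A) ≈ {5, 6}

A is real symmetric, so its spectrum consists of real eigenvalues. Expanding the characteristic polynomial of the displayed matrix gives
  det(λ I - A) = p(λ) = λ^2 + (-11)λ + (30).
Solving p(λ) = 0 yields eigenvalues ≈ 5, 6. (A is shown rounded to 4 decimals, so these recover the underlying integer eigenvalues to within that precision.)
Verification: the trace of A = 11 equals the sum of eigenvalues 11, and det(A) ≈ 30.0000 matches the eigenvalue product 30.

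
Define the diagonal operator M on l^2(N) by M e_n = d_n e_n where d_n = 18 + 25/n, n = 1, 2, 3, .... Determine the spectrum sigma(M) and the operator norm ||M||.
sigma(M) = {18 + 25/n : n ≥ 1} ∪ {18}; ||M|| = 43

A bounded diagonal operator on l^2 with diagonal entries d_n has spectrum equal to the closure of {d_n : n ≥ 1}: every d_n is an eigenvalue (with eigenvector e_n), so {d_n} ⊂ sigma(M); the spectrum is closed, so its closure is too; and for lambda not in the closure, (M - lambda I) has bounded inverse (the diagonal entries 1/(d_n - lambda) are bounded). For our sequence d_n = 18 + 25/n, n = 1, 2, 3, ...:
  - {d_n} = {18 + 25/n : n ≥ 1}; the only limit point is 18
  - closure = {18 + 25/n : n ≥ 1} ∪ {18}
For the norm: a diagonal operator has ||M|| = sup_n |d_n|. Here d_n = 18 + 25/n is positive and decreasing, so sup_n |d_n| = d_1 = 18 + 25 = 43. So ||M|| = 43.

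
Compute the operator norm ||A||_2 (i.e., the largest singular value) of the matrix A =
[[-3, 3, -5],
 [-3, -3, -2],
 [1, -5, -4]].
||A||_2 ≈ 7.6083 (= sqrt(largest eigenvalue of A^T A))

||A||_2 = sigma_max(A) = sqrt(lambda_max(A^T A)). Form the symmetric matrix M = A^T A =
[[19, -5, 17],
 [-5, 43, 11],
 [17, 11, 45]].
Its characteristic polynomial (trace, sum of principal 2x2 minors, determinant of M give the coefficients) is
  p(λ) = det(λ I - M) = λ^3 - 107λ^2 + 3172λ - 19044.
No integer candidate from the rational root theorem (±divisors of 19044) is a root, so the roots are irrational. The cubic discriminant is Δ = 767601552 > 0, so there are three distinct real roots. p(8) = -4 and p(9) = 1566 have opposite signs, so a root lies in (8, 9); Newton's method refines it to λ ≈ 8.0024. p(41) = 62 and p(42) = -480 have opposite signs, so a root lies in (41, 42); Newton's method refines it to λ ≈ 41.1113. p(57) = -690 and p(58) = 96 have opposite signs, so a root lies in (57, 58); Newton's method refines it to λ ≈ 57.8863. Check (Vieta): the three roots sum to 107, matching tr M = 107.
So the eigenvalues of A^T A are ≈ 8.0024, 41.1113, 57.8863 (all ≥ 0, as they must be for A^T A). The largest is λ_max ≈ 57.8863, hence ||A||_2 = sqrt(λ_max) ≈ 7.6083.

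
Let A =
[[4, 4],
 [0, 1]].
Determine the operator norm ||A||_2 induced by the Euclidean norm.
||A||_2 = sqrt((33 + sqrt(1025))/2) ≈ 5.7016 (= sqrt(largest eigenvalue of A^T A))

||A||_2 = sigma_max(A) = sqrt(lambda_max(A^T A)). Form the symmetric matrix M = A^T A =
[[16, 16],
 [16, 17]].
Its characteristic polynomial (trace, determinant of M give the coefficients) is
  p(λ) = det(λ I - M) = λ^2 - 33λ + 16.
For λ^2 - 33λ + 16 the discriminant is 1025. It is nonnegative but not a perfect square, so the roots are real and irrational: λ = (33 ± sqrt(1025))/2 ≈ 32.5078, 0.4922.
So the eigenvalues of A^T A are ≈ 0.4922, 32.5078 (all ≥ 0, as they must be for A^T A). The largest is λ_max = (33 + sqrt(1025))/2 ≈ 32.5078, hence ||A||_2 = sqrt(λ_max) = sqrt((33 + sqrt(1025))/2) ≈ 5.7016.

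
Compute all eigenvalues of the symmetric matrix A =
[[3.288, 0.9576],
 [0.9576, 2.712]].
sigma(A) ≈ {2, 4}

A is real symmetric, so its spectrum consists of real eigenvalues. Expanding the characteristic polynomial of the displayed matrix gives
  det(λ I - A) = p(λ) = λ^2 + (-6)λ + (8).
Solving p(λ) = 0 yields eigenvalues ≈ 2, 4. (A is shown rounded to 4 decimals, so these recover the underlying integer eigenvalues to within that precision.)
Verification: the trace of A = 6 equals the sum of eigenvalues 6, and det(A) ≈ 8.0001 matches the eigenvalue product 8.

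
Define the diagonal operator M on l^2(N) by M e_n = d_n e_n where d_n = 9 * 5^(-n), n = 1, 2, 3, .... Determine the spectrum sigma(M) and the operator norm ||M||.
sigma(M) = {9 * 5^(-n) : n ≥ 1} ∪ {0}; ||M|| = 9/5

A bounded diagonal operator on l^2 with diagonal entries d_n has spectrum equal to the closure of {d_n : n ≥ 1}: every d_n is an eigenvalue (with eigenvector e_n), so {d_n} ⊂ sigma(M); the spectrum is closed, so its closure is too; and for lambda not in the closure, (M - lambda I) has bounded inverse (the diagonal entries 1/(d_n - lambda) are bounded). For our sequence d_n = 9 * 5^(-n), n = 1, 2, 3, ...:
  - {d_n} = {9 * 5^(-n) : n ≥ 1}; the only limit point is 0
  - closure = {9 * 5^(-n) : n ≥ 1} ∪ {0}
For the norm: a diagonal operator has ||M|| = sup_n |d_n|. Here d_n = 9 * 5^(-n) is positive and decreasing, so sup_n |d_n| = d_1 = 9/5. So ||M|| = 9/5.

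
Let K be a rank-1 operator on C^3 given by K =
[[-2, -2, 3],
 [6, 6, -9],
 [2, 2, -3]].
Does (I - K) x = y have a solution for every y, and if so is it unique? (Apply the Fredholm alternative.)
(I - K) is singular (det(I - K) = 0, i.e. 1 ∈ sigma(K)). (I - K) x = y is solvable iff y ⊥ ker((I - K)^*) = span{(-2, -2, 3)}, i.e. iff -2y_1 - 2y_2 + 3y_3 = 0. When solvable, the solutions are x = y + c·(1, -3, -1), c arbitrary (ker(I - K) = span{(1, -3, -1)}, dimension 1).

K has rank 1, so it is an outer product K = u v^T: every row of K is a multiple of one row vector. Reading off the entries, u = (1, -3, -1) and v = (-2, -2, 3) (row i of K equals u_i·v^T). A rank-one matrix u v^T satisfies K u = u (v·u) and kills the (2)-dimensional subspace v^⊥, so its characteristic polynomial is lambda^2 (lambda - v·u) with v·u = tr K = 1. Hence the eigenvalues of I - K are 1 (multiplicity 2) and 1 - (1) = 0, so det(I - K) = 0. (Direct check: I - K =
[[3, 2, -3],
 [-6, -5, 9],
 [-2, -2, 4]]
has determinant 0.) So 1 is an eigenvalue of K and (I - K) is not invertible. The finite-dimensional Fredholm alternative says: either (I - K) is invertible, or ker(I - K) ≠ {0} and then range(I - K) = ker((I - K)^*)^⊥, with dim ker(I - K) = dim ker((I - K)^*). We are in the second case, so we need both kernels. Kernel of I - K: (I - K) u = u - u (v·u) = u - u = 0, so ker(I - K) = span{u} = span{(1, -3, -1)} (it is exactly 1-dimensional because rank(I - K) = 2). Kernel of the adjoint: K is real, so (I - K)^* = I - K^T = I - v u^T, and (I - v u^T) v = v - v (u·v) = 0; hence ker((I - K)^*) = span{v} = span{(-2, -2, 3)}. Therefore (I - K) x = y is solvable iff <y, v> = 0, i.e. iff -2y_1 - 2y_2 + 3y_3 = 0. When this holds, K y = u (v·y) = 0, so (I - K) y = y and x = y is a particular solution; the full solution set is the line x = y + c·u = y + c·(1, -3, -1), c ∈ C.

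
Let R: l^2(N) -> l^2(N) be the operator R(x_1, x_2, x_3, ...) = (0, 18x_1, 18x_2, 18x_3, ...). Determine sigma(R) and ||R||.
sigma(R) = closed disk {z in C : |z| ≤ 18}; ||R|| = 18

Note R = 18·U where U is the unit right shift (U x)_k = x_{k-1} (with x_0 := 0); so ||R|| = 18||U|| and sigma(R) = 18·sigma(U). ||R x||^2 = sum_{k≥1} |18x_k|^2 = 324||x||^2, so ||R|| = 18 and sigma(R) ⊂ {|z| ≤ 18}. For any |lambda| < 18, the equation (R - lambda I) x = 0 forces x_1 = 0, then 18x_k = lambda x_{k+1} ⇒ x = 0, so R has no eigenvalues. But (R - lambda I) is not surjective for |lambda| < 18: solving (R - lambda I) x = e_1 would require x_n proportional to (lambda/18)^(-n), which is not in l^2. So every |lambda| < 18 lies in the residual spectrum. The boundary |lambda| = 18 is in the approximate point spectrum (the spectrum is closed). Hence sigma(R) is the closed disk of radius 18.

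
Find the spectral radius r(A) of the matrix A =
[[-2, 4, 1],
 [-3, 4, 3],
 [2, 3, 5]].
r(A) ≈ 7.414

The eigenvalues of A are the roots of its characteristic polynomial. With M = A (coefficients from the trace, the sum of principal 2x2 minors, and det A):
  p(λ) = det(λ I - M) = λ^3 - 7λ^2 + 3λ - 45.
No integer candidate from the rational root theorem (±divisors of 45) is a root, so the roots are irrational. The cubic discriminant is Δ = -99072 < 0, so there is one real root and a complex-conjugate pair. p(7) = -24 and p(8) = 43 have opposite signs, so a root lies in (7, 8); Newton's method refines it to λ ≈ 7.414. Dividing out (λ - (7.414)) leaves approximately λ^2 + 0.414λ + 6.0696. For λ^2 + 0.414λ + 6.0696 the discriminant is -24.1069. It is negative, so the remaining roots are the complex-conjugate pair λ ≈ -0.207 ± 2.4549i. Their product equals the constant term, so |λ|^2 ≈ 6.0696 and |λ| ≈ 2.4637.
Thus the eigenvalues (to 4 decimals) are 7.414 (modulus 7.414); -0.207 ± 2.4549i (modulus 2.4637). The spectral radius is the largest modulus: r(A) ≈ 7.414. (Cross-check: r(A) ≤ ||A||_2 ≈ 8.4517; equality holds whenever A is normal, though it can also hold for some non-normal A.)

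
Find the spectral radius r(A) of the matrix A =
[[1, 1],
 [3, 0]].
r(A) = (1 + sqrt(13))/2 ≈ 2.3028

The eigenvalues of A are the roots of its characteristic polynomial. With M = A (coefficients from the trace and determinant):
  p(λ) = det(λ I - M) = λ^2 - λ - 3.
For λ^2 - λ - 3 the discriminant is 13. It is nonnegative but not a perfect square, so the roots are real and irrational: λ = (1 ± sqrt(13))/2 ≈ 2.3028, -1.3028.
Thus the eigenvalues (to 4 decimals) are 2.3028 (modulus 2.3028); -1.3028 (modulus 1.3028). The spectral radius is the largest modulus: r(A) = (1 + sqrt(13))/2 ≈ 2.3028. (Cross-check: r(A) ≤ ||A||_2 ≈ 3.1796; equality holds whenever A is normal, though it can also hold for some non-normal A.)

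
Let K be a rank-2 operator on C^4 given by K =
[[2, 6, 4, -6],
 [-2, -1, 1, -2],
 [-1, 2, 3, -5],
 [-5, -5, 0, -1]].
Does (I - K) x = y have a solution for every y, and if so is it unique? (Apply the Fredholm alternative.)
(I - K) is invertible (det(I - K) = -31 ≠ 0), so for every y in C^4 the equation (I - K) x = y has a unique solution.

K has rank 2 and factors as K = U V^T = u1 v1^T + u2 v2^T with u1 = (0, 1, 1, 2), v1 = (-2, -1, 1, -2), u2 = (2, 0, 1, -1), v2 = (1, 3, 2, -3) (multiplying out reproduces the displayed K). The nonzero eigenvalues of U V^T coincide with those of the 2 x 2 matrix G = V^T U = [[v1·u1, v1·u2], [v2·u1, v2·u2]] = [[-4, -1], [-1, 7]], and by the Sylvester determinant identity det(I_4 - U V^T) = det(I_2 - V^T U) = det([[5, 1], [1, -6]]) = (5)(-6) - (1)(1) = -31. (Direct check: I - K =
[[-1, -6, -4, 6],
 [2, 2, -1, 2],
 [1, -2, -2, 5],
 [5, 5, 0, 2]]
has determinant -31.) The finite-dimensional Fredholm alternative says: either (I - K) is invertible, or ker(I - K) ≠ {0} and then range(I - K) = ker((I - K)^*)^⊥, with dim ker(I - K) = dim ker((I - K)^*). Since det(I - K) ≠ 0, 1 is not an eigenvalue of K and ker(I - K) = {0}, so we are in the first case: for every y there is a unique x = (I - K)^(-1) y. (Explicitly, by the Woodbury identity, (I - U V^T)^(-1) = I + U (I_2 - G)^(-1) V^T.)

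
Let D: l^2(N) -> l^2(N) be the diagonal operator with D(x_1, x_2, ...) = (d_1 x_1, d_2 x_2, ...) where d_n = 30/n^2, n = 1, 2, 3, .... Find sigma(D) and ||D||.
sigma(D) = {30/n^2 : n ≥ 1} ∪ {0}; ||D|| = 30

A bounded diagonal operator on l^2 with diagonal entries d_n has spectrum equal to the closure of {d_n : n ≥ 1}: every d_n is an eigenvalue (with eigenvector e_n), so {d_n} ⊂ sigma(D); the spectrum is closed, so its closure is too; and for lambda not in the closure, (D - lambda I) has bounded inverse (the diagonal entries 1/(d_n - lambda) are bounded). For our sequence d_n = 30/n^2, n = 1, 2, 3, ...:
  - {d_n} = {30/n^2 : n ≥ 1}; the only limit point is 0
  - closure = {30/n^2 : n ≥ 1} ∪ {0}
For the norm: a diagonal operator has ||D|| = sup_n |d_n|. Here d_n = 30/n^2 is positive and decreasing, so sup_n |d_n| = d_1 = 30. So ||D|| = 30.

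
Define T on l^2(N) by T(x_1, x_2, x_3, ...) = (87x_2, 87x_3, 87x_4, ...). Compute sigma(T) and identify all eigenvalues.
sigma(T) = closed disk {z in C : |z| ≤ 87}; sigma_p(T) = open disk {z in C : |z| < 87}

Note T = 87·V where V is the unit left shift (V x)_k = x_{k+1}; so sigma(T) = 87·sigma(V) and ||T|| = 87||V||. ||T x||^2 = 7569sum_{k≥2} |x_k|^2 ≤ 7569||x||^2, with equality on {x : x_1 = 0}, so ||T|| = 87. For any lambda with |lambda| < 87, set r = lambda/87 (|r| < 1); the vector x = (1, r, r^2, ...) is in l^2 and satisfies T x = 87(r, r^2, ...) = lambda x, so lambda is an eigenvalue. On the boundary |lambda| = 87 the geometric series diverges, so no l^2 eigenvector exists, but these lambda lie in the approximate point spectrum. Hence sigma(T) is the closed disk of radius 87 and sigma_p(T) is the open disk.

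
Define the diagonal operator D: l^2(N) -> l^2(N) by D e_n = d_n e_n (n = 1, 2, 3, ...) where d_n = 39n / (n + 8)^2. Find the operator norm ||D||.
||D|| = 39/32 (attained at n = 8)

For D diagonal, ||D|| = sup_n |d_n|. Treat f(x) = 39x / (x + 8)^2 for real x > 0. By the quotient rule, f'(x) = 39(8 - x)/(x + 8)^3, which is positive for x < 8 and negative for x > 8. So f has a unique maximum at x = 8, and since 8 is a positive integer, the supremum over n ≥ 1 is attained at n = 8: d_8 = 39·8/(8 + 8)^2 = 39·8/256 = 39/32. Hence ||D|| = 39/32.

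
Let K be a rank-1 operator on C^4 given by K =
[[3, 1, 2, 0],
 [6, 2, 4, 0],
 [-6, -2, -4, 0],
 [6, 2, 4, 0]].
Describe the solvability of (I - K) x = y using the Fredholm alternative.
(I - K) is singular (det(I - K) = 0, i.e. 1 ∈ sigma(K)). (I - K) x = y is solvable iff y ⊥ ker((I - K)^*) = span{(3, 1, 2, 0)}, i.e. iff 3y_1 + y_2 + 2y_3 = 0. When solvable, the solutions are x = y + c·(1, 2, -2, 2), c arbitrary (ker(I - K) = span{(1, 2, -2, 2)}, dimension 1).

K has rank 1, so it is an outer product K = u v^T: every row of K is a multiple of one row vector. Reading off the entries, u = (1, 2, -2, 2) and v = (3, 1, 2, 0) (row i of K equals u_i·v^T). A rank-one matrix u v^T satisfies K u = u (v·u) and kills the (3)-dimensional subspace v^⊥, so its characteristic polynomial is lambda^3 (lambda - v·u) with v·u = tr K = 1. Hence the eigenvalues of I - K are 1 (multiplicity 3) and 1 - (1) = 0, so det(I - K) = 0. (Direct check: I - K =
[[-2, -1, -2, 0],
 [-6, -1, -4, 0],
 [6, 2, 5, 0],
 [-6, -2, -4, 1]]
has determinant 0.) So 1 is an eigenvalue of K and (I - K) is not invertible. The finite-dimensional Fredholm alternative says: either (I - K) is invertible, or ker(I - K) ≠ {0} and then range(I - K) = ker((I - K)^*)^⊥, with dim ker(I - K) = dim ker((I - K)^*). We are in the second case, so we need both kernels. Kernel of I - K: (I - K) u = u - u (v·u) = u - u = 0, so ker(I - K) = span{u} = span{(1, 2, -2, 2)} (it is exactly 1-dimensional because rank(I - K) = 3). Kernel of the adjoint: K is real, so (I - K)^* = I - K^T = I - v u^T, and (I - v u^T) v = v - v (u·v) = 0; hence ker((I - K)^*) = span{v} = span{(3, 1, 2, 0)}. Therefore (I - K) x = y is solvable iff <y, v> = 0, i.e. iff 3y_1 + y_2 + 2y_3 = 0. When this holds, K y = u (v·y) = 0, so (I - K) y = y and x = y is a particular solution; the full solution set is the line x = y + c·u = y + c·(1, 2, -2, 2), c ∈ C.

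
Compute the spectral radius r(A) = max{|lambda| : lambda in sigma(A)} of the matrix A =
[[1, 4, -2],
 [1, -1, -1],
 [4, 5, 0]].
r(A) ≈ 3.6037

The eigenvalues of A are the roots of its characteristic polynomial. With M = A (coefficients from the trace, the sum of principal 2x2 minors, and det A):
  p(λ) = det(λ I - M) = λ^3 + 8λ + 29.
No integer candidate from the rational root theorem (±divisors of 29) is a root, so the roots are irrational. The cubic discriminant is Δ = -24755 < 0, so there is one real root and a complex-conjugate pair. p(-3) = -22 and p(-2) = 5 have opposite signs, so a root lies in (-3, -2); Newton's method refines it to λ ≈ -2.2331. Dividing out (λ - (-2.2331)) leaves approximately λ^2 - 2.2331λ + 12.9866. For λ^2 - 2.2331λ + 12.9866 the discriminant is -46.9598. It is negative, so the remaining roots are the complex-conjugate pair λ ≈ 1.1165 ± 3.4264i. Their product equals the constant term, so |λ|^2 ≈ 12.9866 and |λ| ≈ 3.6037.
Thus the eigenvalues (to 4 decimals) are -2.2331 (modulus 2.2331); 1.1165 ± 3.4264i (modulus 3.6037). The spectral radius is the largest modulus: r(A) ≈ 3.6037. (Cross-check: r(A) ≤ ||A||_2 ≈ 7.5522; equality holds whenever A is normal, though it can also hold for some non-normal A.)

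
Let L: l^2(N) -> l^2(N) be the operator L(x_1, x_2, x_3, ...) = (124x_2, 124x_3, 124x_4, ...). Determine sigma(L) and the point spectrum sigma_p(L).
sigma(L) = closed disk {z in C : |z| ≤ 124}; sigma_p(L) = open disk {z in C : |z| < 124}

Note L = 124·V where V is the unit left shift (V x)_k = x_{k+1}; so sigma(L) = 124·sigma(V) and ||L|| = 124||V||. ||L x||^2 = 15376sum_{k≥2} |x_k|^2 ≤ 15376||x||^2, with equality on {x : x_1 = 0}, so ||L|| = 124. For any lambda with |lambda| < 124, set r = lambda/124 (|r| < 1); the vector x = (1, r, r^2, ...) is in l^2 and satisfies L x = 124(r, r^2, ...) = lambda x, so lambda is an eigenvalue. On the boundary |lambda| = 124 the geometric series diverges, so no l^2 eigenvector exists, but these lambda lie in the approximate point spectrum. Hence sigma(L) is the closed disk of radius 124 and sigma_p(L) is the open disk.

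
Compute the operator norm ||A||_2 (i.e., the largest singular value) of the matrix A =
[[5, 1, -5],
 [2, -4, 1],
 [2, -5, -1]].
||A||_2 ≈ 7.6616 (= sqrt(largest eigenvalue of A^T A))

||A||_2 = sigma_max(A) = sqrt(lambda_max(A^T A)). Form the symmetric matrix M = A^T A =
[[33, -13, -25],
 [-13, 42, -4],
 [-25, -4, 27]].
Its characteristic polynomial (trace, sum of principal 2x2 minors, determinant of M give the coefficients) is
  p(λ) = det(λ I - M) = λ^3 - 102λ^2 + 2601λ - 3481.
No integer candidate from the rational root theorem (±divisors of 3481) is a root, so the roots are irrational. The cubic discriminant is Δ = 1519863777 > 0, so there are three distinct real roots. p(1) = -981 and p(2) = 1321 have opposite signs, so a root lies in (1, 2); Newton's method refines it to λ ≈ 1.4159. p(41) = 619 and p(42) = -79 have opposite signs, so a root lies in (41, 42); Newton's method refines it to λ ≈ 41.8834. p(58) = -639 and p(59) = 295 have opposite signs, so a root lies in (58, 59); Newton's method refines it to λ ≈ 58.7007. Check (Vieta): the three roots sum to 102, matching tr M = 102.
So the eigenvalues of A^T A are ≈ 1.4159, 41.8834, 58.7007 (all ≥ 0, as they must be for A^T A). The largest is λ_max ≈ 58.7007, hence ||A||_2 = sqrt(λ_max) ≈ 7.6616.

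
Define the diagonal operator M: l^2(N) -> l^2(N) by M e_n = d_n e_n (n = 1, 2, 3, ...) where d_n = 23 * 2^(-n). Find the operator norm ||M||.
||M|| = 23/2 (attained at n = 1)

For M diagonal, ||M|| = sup_n |d_n|. The sequence d_n = 23 * 2^(-n) is positive and strictly decreasing (ratio 2^(-1) < 1), so the supremum is d_1 = 23/2. Hence ||M|| = 23/2.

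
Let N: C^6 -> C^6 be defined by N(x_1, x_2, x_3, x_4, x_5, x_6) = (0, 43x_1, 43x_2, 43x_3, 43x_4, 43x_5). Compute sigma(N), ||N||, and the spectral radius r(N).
sigma(N) = {0}; ||N|| = 43; r(N) = 0. (N is nilpotent with N^6 = 0.)

On C^6, N is a strictly lower-triangular matrix with 43 on the subdiagonal and zeros elsewhere, so its characteristic polynomial is lambda^6 and every eigenvalue is 0: sigma(N) = {0}. For the operator norm, N e_i = 43e_{i+1} for i = 1, ..., 5 and N e_6 = 0, so the singular values of N are 43 (with multiplicity 5) and 0; hence ||N|| = 43. The spectral radius r(N) = max|lambda| = 0. Note ||N|| > r(N) — characteristic of non-normal nilpotent operators. Indeed N^6 = 0.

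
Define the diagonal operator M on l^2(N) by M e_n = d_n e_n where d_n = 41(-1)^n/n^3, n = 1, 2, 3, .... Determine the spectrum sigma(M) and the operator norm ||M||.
sigma(M) = {41(-1)^n/n^3 : n ≥ 1} ∪ {0}; ||M|| = 41

A bounded diagonal operator on l^2 with diagonal entries d_n has spectrum equal to the closure of {d_n : n ≥ 1}: every d_n is an eigenvalue (with eigenvector e_n), so {d_n} ⊂ sigma(M); the spectrum is closed, so its closure is too; and for lambda not in the closure, (M - lambda I) has bounded inverse (the diagonal entries 1/(d_n - lambda) are bounded). For our sequence d_n = 41(-1)^n/n^3, n = 1, 2, 3, ...:
  - {d_n} = {41(-1)^n/n^3 : n ≥ 1}; the only limit point is 0
  - closure = {41(-1)^n/n^3 : n ≥ 1} ∪ {0}
For the norm: a diagonal operator has ||M|| = sup_n |d_n|. Here |d_n| = 41/n^3 is decreasing, so sup_n |d_n| = |d_1| = 41. So ||M|| = 41.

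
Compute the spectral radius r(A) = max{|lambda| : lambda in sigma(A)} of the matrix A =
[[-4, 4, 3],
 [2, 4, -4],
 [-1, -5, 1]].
r(A) ≈ 7.4632

The eigenvalues of A are the roots of its characteristic polynomial. With M = A (coefficients from the trace, the sum of principal 2x2 minors, and det A):
  p(λ) = det(λ I - M) = λ^3 - λ^2 - 41λ - 54.
No integer candidate from the rational root theorem (±divisors of 54) is a root, so the roots are irrational. The cubic discriminant is Δ = 158565 > 0, so there are three distinct real roots. p(-6) = -60 and p(-5) = 1 have opposite signs, so a root lies in (-6, -5); Newton's method refines it to λ ≈ -5.0225. p(-2) = 16 and p(-1) = -15 have opposite signs, so a root lies in (-2, -1); Newton's method refines it to λ ≈ -1.4406. p(7) = -47 and p(8) = 66 have opposite signs, so a root lies in (7, 8); Newton's method refines it to λ ≈ 7.4632. Check (Vieta): the three roots sum to 1, matching tr M = 1.
Thus the eigenvalues (to 4 decimals) are -5.0225 (modulus 5.0225); -1.4406 (modulus 1.4406); 7.4632 (modulus 7.4632). The spectral radius is the largest modulus: r(A) ≈ 7.4632. (Cross-check: r(A) ≤ ||A||_2 ≈ 7.7248; equality holds whenever A is normal, though it can also hold for some non-normal A.)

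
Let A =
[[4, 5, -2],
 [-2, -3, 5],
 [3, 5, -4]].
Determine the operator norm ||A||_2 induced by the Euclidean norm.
||A||_2 ≈ 11.156 (= sqrt(largest eigenvalue of A^T A))

||A||_2 = sigma_max(A) = sqrt(lambda_max(A^T A)). Form the symmetric matrix M = A^T A =
[[29, 41, -30],
 [41, 59, -45],
 [-30, -45, 45]].
Its characteristic polynomial (trace, sum of principal 2x2 minors, determinant of M give the coefficients) is
  p(λ) = det(λ I - M) = λ^3 - 133λ^2 + 1065λ - 225.
No integer candidate from the rational root theorem (±divisors of 225) is a root, so the roots are irrational. The cubic discriminant is Δ = 13686429600 > 0, so there are three distinct real roots. p(0) = -225 and p(1) = 708 have opposite signs, so a root lies in (0, 1); Newton's method refines it to λ ≈ 0.2171. p(8) = 295 and p(9) = -684 have opposite signs, so a root lies in (8, 9); Newton's method refines it to λ ≈ 8.3255. p(124) = -6549 and p(125) = 7900 have opposite signs, so a root lies in (124, 125); Newton's method refines it to λ ≈ 124.4574. Check (Vieta): the three roots sum to 133, matching tr M = 133.
So the eigenvalues of A^T A are ≈ 0.2171, 8.3255, 124.4574 (all ≥ 0, as they must be for A^T A). The largest is λ_max ≈ 124.4574, hence ||A||_2 = sqrt(λ_max) ≈ 11.156.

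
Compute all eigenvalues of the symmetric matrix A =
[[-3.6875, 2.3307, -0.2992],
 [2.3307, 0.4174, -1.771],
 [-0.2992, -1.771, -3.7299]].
sigma(A) ≈ {-5, -4, 2}

A is real symmetric, so its spectrum consists of real eigenvalues. Expanding the characteristic polynomial of the displayed matrix gives
  det(λ I - A) = p(λ) = λ^3 + (7)λ^2 + (2)λ + (-40).
Solving p(λ) = 0 yields eigenvalues ≈ -5, -4, 2. (A is shown rounded to 4 decimals, so these recover the underlying integer eigenvalues to within that precision.)
Verification: the trace of A = -7 equals the sum of eigenvalues -7, and det(A) ≈ 40.0006 matches the eigenvalue product 40.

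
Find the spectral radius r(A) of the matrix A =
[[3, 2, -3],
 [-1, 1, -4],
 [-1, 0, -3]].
r(A) = sqrt(40)/2 ≈ 3.1623

The eigenvalues of A are the roots of its characteristic polynomial. With M = A (coefficients from the trace, the sum of principal 2x2 minors, and det A):
  p(λ) = det(λ I - M) = λ^3 - λ^2 - 10λ + 10.
By the rational root theorem any rational root is an integer divisor of 10. Testing λ = 1: p(1) = 1 - 1 - 10 + 10 = 0, so λ = 1 is a root. Dividing out (λ - 1) leaves p(λ) = (λ - 1)(λ^2 - 10). For λ^2 - 10 the discriminant is 40. It is nonnegative but not a perfect square, so the roots are real and irrational: λ = ± sqrt(40)/2 ≈ 3.1623, -3.1623.
Thus the eigenvalues (to 4 decimals) are 3.1623 (modulus 3.1623); -3.1623 (modulus 3.1623); 1 (modulus 1). The spectral radius is the largest modulus: r(A) = sqrt(40)/2 ≈ 3.1623. (Cross-check: r(A) ≤ ||A||_2 ≈ 6.1283; equality holds whenever A is normal, though it can also hold for some non-normal A.)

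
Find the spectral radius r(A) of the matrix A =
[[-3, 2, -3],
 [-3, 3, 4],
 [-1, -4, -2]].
r(A) ≈ 4.6008

The eigenvalues of A are the roots of its characteristic polynomial. With M = A (coefficients from the trace, the sum of principal 2x2 minors, and det A):
  p(λ) = det(λ I - M) = λ^3 + 2λ^2 + 10λ + 95.
No integer candidate from the rational root theorem (±divisors of 95) is a root, so the roots are irrational. The cubic discriminant is Δ = -216115 < 0, so there is one real root and a complex-conjugate pair. p(-5) = -30 and p(-4) = 23 have opposite signs, so a root lies in (-5, -4); Newton's method refines it to λ ≈ -4.4881. Dividing out (λ - (-4.4881)) leaves approximately λ^2 - 2.4881λ + 21.167. For λ^2 - 2.4881λ + 21.167 the discriminant is -78.4772. It is negative, so the remaining roots are the complex-conjugate pair λ ≈ 1.2441 ± 4.4294i. Their product equals the constant term, so |λ|^2 ≈ 21.167 and |λ| ≈ 4.6008.
Thus the eigenvalues (to 4 decimals) are -4.4881 (modulus 4.4881); 1.2441 ± 4.4294i (modulus 4.6008). The spectral radius is the largest modulus: r(A) ≈ 4.6008. (Cross-check: r(A) ≤ ||A||_2 ≈ 6.7715; equality holds whenever A is normal, though it can also hold for some non-normal A.)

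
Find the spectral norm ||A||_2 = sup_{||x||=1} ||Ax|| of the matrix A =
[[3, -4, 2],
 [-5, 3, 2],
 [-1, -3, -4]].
||A||_2 ≈ 7.7401 (= sqrt(largest eigenvalue of A^T A))

||A||_2 = sigma_max(A) = sqrt(lambda_max(A^T A)). Form the symmetric matrix M = A^T A =
[[35, -24, 0],
 [-24, 34, 10],
 [0, 10, 24]].
Its characteristic polynomial (trace, sum of principal 2x2 minors, determinant of M give the coefficients) is
  p(λ) = det(λ I - M) = λ^3 - 93λ^2 + 2170λ - 11236.
No integer candidate from the rational root theorem (±divisors of 11236) is a root, so the roots are irrational. The cubic discriminant is Δ = 1109984180 > 0, so there are three distinct real roots. p(7) = -260 and p(8) = 684 have opposite signs, so a root lies in (7, 8); Newton's method refines it to λ ≈ 7.261. p(25) = 514 and p(26) = -108 have opposite signs, so a root lies in (25, 26); Newton's method refines it to λ ≈ 25.83. p(59) = -1560 and p(60) = 164 have opposite signs, so a root lies in (59, 60); Newton's method refines it to λ ≈ 59.909. Check (Vieta): the three roots sum to 93, matching tr M = 93.
So the eigenvalues of A^T A are ≈ 7.261, 25.83, 59.909 (all ≥ 0, as they must be for A^T A). The largest is λ_max ≈ 59.909, hence ||A||_2 = sqrt(λ_max) ≈ 7.7401.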